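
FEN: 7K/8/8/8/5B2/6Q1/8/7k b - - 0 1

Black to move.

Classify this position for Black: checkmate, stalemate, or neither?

Black to move; black king on h1.
In check: no.
King squares — g1: attacked by Qg3; g2: attacked by Qg3; h2: attacked by Qg3.
Legal moves for Black: none.
Not in check and no legal moves → stalemate.

stalemate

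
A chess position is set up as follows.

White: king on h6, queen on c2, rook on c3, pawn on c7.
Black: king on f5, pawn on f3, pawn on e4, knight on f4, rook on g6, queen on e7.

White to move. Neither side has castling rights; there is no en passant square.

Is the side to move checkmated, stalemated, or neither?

checkmate

White to move; white king on h6.
In check: yes, from the black rook on g6.
King squares — g5: attacked by Kf5; h5: attacked by Nf4; g6: attacked by Nf4; g7: attacked by Rg6; h7: attacked by Qe7.
Legal moves for White: none.
In check with no legal moves → checkmate.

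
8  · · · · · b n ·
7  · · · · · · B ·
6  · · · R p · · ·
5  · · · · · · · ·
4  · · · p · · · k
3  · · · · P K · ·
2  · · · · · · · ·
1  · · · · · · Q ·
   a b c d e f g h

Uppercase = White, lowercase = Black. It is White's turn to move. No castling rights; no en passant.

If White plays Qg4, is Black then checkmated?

yes

After Qg4: black king on h4; in check: yes, from the white queen on g4.
King squares — g3: attacked by Kf3; h3: attacked by Qg4; g4: attacked by Kf3; g5: attacked by Qg4; h5: attacked by Qg4.
Black has no legal moves → checkmate.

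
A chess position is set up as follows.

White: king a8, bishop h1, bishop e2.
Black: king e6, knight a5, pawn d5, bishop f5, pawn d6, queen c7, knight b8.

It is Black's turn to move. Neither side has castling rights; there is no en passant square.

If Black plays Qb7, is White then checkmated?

yes

After Qb7: white king on a8; in check: yes, from the black queen on b7.
King squares — a7: attacked by Qb7; b7: attacked by Na5; b8: attacked by Qb7.
White has no legal moves → checkmate.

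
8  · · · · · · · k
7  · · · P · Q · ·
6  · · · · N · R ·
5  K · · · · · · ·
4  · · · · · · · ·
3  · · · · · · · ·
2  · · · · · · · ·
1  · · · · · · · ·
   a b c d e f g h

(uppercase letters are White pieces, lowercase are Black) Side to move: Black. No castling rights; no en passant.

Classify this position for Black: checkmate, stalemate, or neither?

Black to move; black king on h8.
In check: no.
King squares — g7: attacked by Ne6; h7: attacked by Qf7; g8: attacked by Rg6.
Legal moves for Black: none.
Not in check and no legal moves → stalemate.

stalemate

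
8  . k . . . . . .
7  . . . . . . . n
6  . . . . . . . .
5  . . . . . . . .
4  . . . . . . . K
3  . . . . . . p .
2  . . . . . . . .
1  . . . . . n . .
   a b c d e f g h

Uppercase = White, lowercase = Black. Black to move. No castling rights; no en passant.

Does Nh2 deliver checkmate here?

After Nh2: white king on h4; in check: no.
White is not in check, so this cannot be checkmate.

no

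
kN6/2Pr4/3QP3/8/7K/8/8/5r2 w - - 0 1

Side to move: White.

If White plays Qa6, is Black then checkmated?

After Qa6: black king on a8; in check: yes, from the white queen on a6.
King squares — a7: attacked by Qa6; b7: attacked by Qa6; b8: attacked by Pc7.
Black has no legal moves → checkmate.

yes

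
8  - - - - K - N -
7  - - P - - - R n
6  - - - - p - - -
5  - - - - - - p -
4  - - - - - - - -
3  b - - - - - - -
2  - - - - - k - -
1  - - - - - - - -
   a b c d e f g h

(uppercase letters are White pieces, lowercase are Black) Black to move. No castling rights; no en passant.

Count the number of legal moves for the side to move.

19

Black to move; king on f2.
In check: no.
Legal moves: Nf8, Nf6+, Bf8, Be7, Bd6, Bc5, Bb4, Bb2, Bc1, Kg3, Kf3, Ke3, Kg2, Ke2, Kg1, Kf1, Ke1, e5, g4.
Count: 19.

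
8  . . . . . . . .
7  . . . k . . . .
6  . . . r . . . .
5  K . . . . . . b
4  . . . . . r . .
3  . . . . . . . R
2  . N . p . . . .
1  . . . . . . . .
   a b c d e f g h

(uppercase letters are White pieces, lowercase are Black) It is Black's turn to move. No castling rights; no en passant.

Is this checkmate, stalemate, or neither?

Black to move; black king on d7.
In check: no.
Legal moves for Black include: Ke8, Kd8, Kc8, Ke7, Kc7, Ke6, Kc6, Rh6, Rg6, Rdf6, Re6, Rc6, Rb6, Ra6+, Rd5+, Rdd4, Rd3, Be8, ... (list truncated; more exist).
Black has legal moves and is not in check → neither.

neither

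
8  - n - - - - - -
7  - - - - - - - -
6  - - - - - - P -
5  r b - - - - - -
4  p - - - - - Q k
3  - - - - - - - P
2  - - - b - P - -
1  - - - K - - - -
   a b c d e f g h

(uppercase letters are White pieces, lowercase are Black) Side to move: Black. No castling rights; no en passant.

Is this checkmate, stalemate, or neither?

checkmate

Black to move; black king on h4.
In check: yes, from the white queen on g4.
King squares — g3: attacked by Pf2; h3: attacked by Qg4; g4: attacked by Ph3; g5: attacked by Qg4; h5: attacked by Qg4.
Legal moves for Black: none.
In check with no legal moves → checkmate.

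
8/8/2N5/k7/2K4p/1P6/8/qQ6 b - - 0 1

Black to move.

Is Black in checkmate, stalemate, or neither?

neither

Black to move; black king on a5.
In check: yes, from the white knight on c6.
Legal moves for Black: Kb6, Ka6.
Black is in check but has 2 legal moves → neither.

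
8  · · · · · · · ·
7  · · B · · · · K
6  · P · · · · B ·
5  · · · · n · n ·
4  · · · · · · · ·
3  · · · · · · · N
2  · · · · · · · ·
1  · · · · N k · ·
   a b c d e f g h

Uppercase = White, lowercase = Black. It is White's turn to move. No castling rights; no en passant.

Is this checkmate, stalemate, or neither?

neither

White to move; white king on h7.
In check: yes, from the black knight on g5.
Legal moves for White: Kh8, Kg8, Kg7, Kh6, Nxg5.
White is in check but has 5 legal moves → neither.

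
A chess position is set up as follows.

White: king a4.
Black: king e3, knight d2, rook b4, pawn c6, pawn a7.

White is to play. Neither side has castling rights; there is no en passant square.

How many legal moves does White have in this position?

3

White to move; king on a4.
In check: yes, from the black rook on b4.
Legal moves: Ka5, Kxb4, Ka3.
Count: 3.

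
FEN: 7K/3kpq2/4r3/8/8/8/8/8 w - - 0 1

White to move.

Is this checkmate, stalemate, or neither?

stalemate

White to move; white king on h8.
In check: no.
King squares — g7: attacked by Qf7; h7: attacked by Qf7; g8: attacked by Qf7.
Legal moves for White: none.
Not in check and no legal moves → stalemate.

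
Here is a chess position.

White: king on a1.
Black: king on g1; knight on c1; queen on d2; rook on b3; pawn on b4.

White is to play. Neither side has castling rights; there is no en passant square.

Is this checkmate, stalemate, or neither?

stalemate

White to move; white king on a1.
In check: no.
King squares — b1: attacked by Rb3; a2: attacked by Nc1; b2: attacked by Qd2.
Legal moves for White: none.
Not in check and no legal moves → stalemate.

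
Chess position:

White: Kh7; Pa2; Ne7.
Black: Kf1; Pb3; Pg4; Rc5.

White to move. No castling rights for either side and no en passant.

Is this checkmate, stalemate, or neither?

neither

White to move; white king on h7.
In check: no.
Legal moves for White: Kh8, Kg8, Kg7, Kh6, Kg6, Ng8, Nc8, Ng6, Nc6, Nf5, Nd5, axb3, a3, a4.
White has 14 legal moves and is not in check → neither.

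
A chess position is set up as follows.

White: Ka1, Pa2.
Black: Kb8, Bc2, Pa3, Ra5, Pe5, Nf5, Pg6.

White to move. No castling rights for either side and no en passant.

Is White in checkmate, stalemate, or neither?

stalemate

White to move; white king on a1.
In check: no.
King squares — b1: attacked by Bc2; a2: own pawn; b2: attacked by Pa3.
Legal moves for White: none.
Not in check and no legal moves → stalemate.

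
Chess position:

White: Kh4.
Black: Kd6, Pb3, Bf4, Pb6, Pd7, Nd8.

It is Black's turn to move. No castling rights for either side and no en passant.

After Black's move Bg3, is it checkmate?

no

After Bg3: white king on h4; in check: yes, from the black bishop on g3.
White has 5 legal replies: Kh5, Kg5, Kg4, Kh3, Kxg3.
In check but a legal move exists → not checkmate.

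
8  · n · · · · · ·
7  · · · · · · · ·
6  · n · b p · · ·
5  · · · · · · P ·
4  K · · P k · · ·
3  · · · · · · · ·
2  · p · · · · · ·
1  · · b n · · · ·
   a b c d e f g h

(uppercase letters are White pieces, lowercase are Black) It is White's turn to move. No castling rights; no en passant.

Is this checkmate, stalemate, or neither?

neither

White to move; white king on a4.
In check: yes, from the black knight on b6.
King squares — a3: attacked by Bd6; b3: available; b4: attacked by Bd6; a5: available; b5: available.
Legal moves for White: Kb5, Ka5, Kb3.
White is in check but has 3 legal moves → neither.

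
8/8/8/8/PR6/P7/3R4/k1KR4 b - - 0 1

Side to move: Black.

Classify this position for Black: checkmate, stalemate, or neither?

stalemate

Black to move; black king on a1.
In check: no.
King squares — b1: attacked by Kc1; a2: attacked by Rd2; b2: attacked by Kc1.
Legal moves for Black: none.
Not in check and no legal moves → stalemate.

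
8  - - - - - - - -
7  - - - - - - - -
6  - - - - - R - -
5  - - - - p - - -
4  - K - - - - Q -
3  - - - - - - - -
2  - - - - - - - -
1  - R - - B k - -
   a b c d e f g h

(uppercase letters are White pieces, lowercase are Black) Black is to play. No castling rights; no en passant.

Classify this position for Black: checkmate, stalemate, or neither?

Black to move; black king on f1.
In check: yes, from the white rook on f6.
King squares — e1: attacked by Rb1; g1: attacked by Qg4; e2: attacked by Qg4; f2: attacked by Be1; g2: attacked by Qg4.
Legal moves for Black: none.
In check with no legal moves → checkmate.

checkmate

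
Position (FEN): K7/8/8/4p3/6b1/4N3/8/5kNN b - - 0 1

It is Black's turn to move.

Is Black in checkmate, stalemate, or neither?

Black to move; black king on f1.
In check: yes, from the white knight on e3.
King squares — e1: available; g1: available; e2: attacked by Ng1; f2: attacked by Nh1; g2: attacked by Ne3.
Legal moves for Black: Kxg1, Ke1.
Black is in check but has 2 legal moves → neither.

neither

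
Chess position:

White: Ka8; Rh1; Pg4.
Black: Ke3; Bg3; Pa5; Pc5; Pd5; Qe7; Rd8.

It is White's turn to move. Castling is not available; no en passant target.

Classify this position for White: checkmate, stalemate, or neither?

White to move; white king on a8.
In check: yes, from the black rook on d8.
King squares — a7: attacked by Qe7; b7: attacked by Qe7; b8: attacked by Bg3.
Legal moves for White: none.
In check with no legal moves → checkmate.

checkmate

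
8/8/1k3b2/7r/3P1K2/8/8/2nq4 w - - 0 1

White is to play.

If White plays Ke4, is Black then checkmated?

After Ke4: black king on b6; in check: no.
Black is not in check, so this cannot be checkmate.

no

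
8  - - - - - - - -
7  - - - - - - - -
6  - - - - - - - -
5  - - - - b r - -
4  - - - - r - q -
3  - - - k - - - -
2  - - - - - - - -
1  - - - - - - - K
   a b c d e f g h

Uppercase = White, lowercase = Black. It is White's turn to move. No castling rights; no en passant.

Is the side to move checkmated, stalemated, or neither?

stalemate

White to move; white king on h1.
In check: no.
King squares — g1: attacked by Qg4; g2: attacked by Qg4; h2: attacked by Be5.
Legal moves for White: none.
Not in check and no legal moves → stalemate.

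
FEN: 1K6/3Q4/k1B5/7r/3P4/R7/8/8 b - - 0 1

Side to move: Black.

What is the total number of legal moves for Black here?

Black to move; king on a6.
In check: yes, from the white rook on a3.
Legal moves: Kb6, Ra5.
Count: 2.

2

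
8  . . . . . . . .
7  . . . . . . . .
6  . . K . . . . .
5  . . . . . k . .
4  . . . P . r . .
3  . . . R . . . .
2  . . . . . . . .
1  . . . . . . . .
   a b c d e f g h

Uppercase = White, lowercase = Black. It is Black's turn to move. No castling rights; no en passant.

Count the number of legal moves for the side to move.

13

Black to move; king on f5.
In check: no.
Legal moves: Kg6, Kf6, Ke6, Kg5, Kg4, Ke4, Rh4, Rg4, Re4, Rxd4, Rf3, Rf2, Rf1.
Count: 13.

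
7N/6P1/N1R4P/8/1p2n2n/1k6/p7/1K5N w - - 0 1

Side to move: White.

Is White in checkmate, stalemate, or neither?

White to move; white king on b1.
In check: yes, from the black pawn on a2.
King squares — a1: available; c1: available; a2: attacked by Kb3; b2: attacked by Kb3; c2: attacked by Kb3.
Legal moves for White: Kc1, Ka1.
White is in check but has 2 legal moves → neither.

neither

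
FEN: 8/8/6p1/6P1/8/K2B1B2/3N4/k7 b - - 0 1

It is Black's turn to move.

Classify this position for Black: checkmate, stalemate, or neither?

Black to move; black king on a1.
In check: no.
King squares — b1: attacked by Nd2; a2: attacked by Ka3; b2: attacked by Ka3.
Legal moves for Black: none.
Not in check and no legal moves → stalemate.

stalemate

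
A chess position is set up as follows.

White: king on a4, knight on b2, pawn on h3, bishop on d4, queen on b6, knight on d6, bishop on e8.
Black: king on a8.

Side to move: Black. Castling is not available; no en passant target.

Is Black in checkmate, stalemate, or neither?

Black to move; black king on a8.
In check: no.
King squares — a7: attacked by Qb6; b7: attacked by Qb6; b8: attacked by Qb6.
Legal moves for Black: none.
Not in check and no legal moves → stalemate.

stalemate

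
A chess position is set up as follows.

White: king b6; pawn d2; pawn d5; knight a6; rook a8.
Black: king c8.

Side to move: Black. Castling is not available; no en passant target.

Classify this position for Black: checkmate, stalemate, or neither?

neither

Black to move; black king on c8.
In check: yes, from the white rook on a8.
King squares — b7: attacked by Kb6; c7: attacked by Na6; d7: available; b8: attacked by Na6; d8: attacked by Ra8.
Legal moves for Black: Kd7.
Black is in check but has 1 legal move → neither.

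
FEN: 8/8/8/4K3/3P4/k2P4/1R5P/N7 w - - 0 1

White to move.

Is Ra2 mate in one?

no

After Ra2: black king on a3; in check: yes, from the white rook on a2.
Black has 2 legal replies: Kb4, Kxa2.
In check but a legal move exists → not checkmate.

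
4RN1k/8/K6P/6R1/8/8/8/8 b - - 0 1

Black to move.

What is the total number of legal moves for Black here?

0

Black to move; king on h8.
In check: no.
Legal moves: none.
Count: 0.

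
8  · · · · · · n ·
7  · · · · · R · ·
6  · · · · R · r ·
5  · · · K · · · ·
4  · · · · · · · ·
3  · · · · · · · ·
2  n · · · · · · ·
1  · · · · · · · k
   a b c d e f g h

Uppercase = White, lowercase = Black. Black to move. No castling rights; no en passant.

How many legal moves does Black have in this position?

Black to move; king on h1.
In check: no.
Legal moves: Ne7+, Nh6, Nf6+, Rg7, Rh6, Rf6, Rxe6, Rg5+, Rg4, Rg3, Rg2, Rg1, Nb4+, Nc3+, Nc1, Kh2, Kg2, Kg1.
Count: 18.

18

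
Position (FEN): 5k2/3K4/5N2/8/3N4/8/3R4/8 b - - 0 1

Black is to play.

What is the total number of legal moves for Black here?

2

Black to move; king on f8.
In check: no.
Legal moves: Kg7, Kf7.
Count: 2.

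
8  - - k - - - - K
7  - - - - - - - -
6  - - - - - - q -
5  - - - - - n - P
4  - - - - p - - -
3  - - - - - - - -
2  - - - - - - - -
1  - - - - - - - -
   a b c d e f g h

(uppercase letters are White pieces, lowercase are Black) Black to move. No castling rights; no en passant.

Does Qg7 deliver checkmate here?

After Qg7: white king on h8; in check: yes, from the black queen on g7.
King squares — g7: attacked by Nf5; h7: attacked by Qg7; g8: attacked by Qg7.
White has no legal moves → checkmate.

yes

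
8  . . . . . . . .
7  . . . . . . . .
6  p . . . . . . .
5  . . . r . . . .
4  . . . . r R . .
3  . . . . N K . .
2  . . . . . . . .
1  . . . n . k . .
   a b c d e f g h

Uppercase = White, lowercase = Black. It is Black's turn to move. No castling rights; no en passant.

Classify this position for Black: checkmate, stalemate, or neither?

neither

Black to move; black king on f1.
In check: yes, from the white knight on e3.
Legal moves for Black: Kg1, Ke1, Rxe3+, Nxe3.
Black is in check but has 4 legal moves → neither.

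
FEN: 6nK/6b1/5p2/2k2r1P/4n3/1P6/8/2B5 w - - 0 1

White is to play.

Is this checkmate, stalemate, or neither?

neither

White to move; white king on h8.
In check: yes, from the black bishop on g7.
King squares — g7: available; h7: available; g8: available.
Legal moves for White: Kxg8, Kh7, Kxg7.
White is in check but has 3 legal moves → neither.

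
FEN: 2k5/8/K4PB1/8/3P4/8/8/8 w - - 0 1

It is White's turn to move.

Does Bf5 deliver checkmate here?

no

After Bf5: black king on c8; in check: yes, from the white bishop on f5.
Black has 3 legal replies: Kd8, Kb8, Kc7.
In check but a legal move exists → not checkmate.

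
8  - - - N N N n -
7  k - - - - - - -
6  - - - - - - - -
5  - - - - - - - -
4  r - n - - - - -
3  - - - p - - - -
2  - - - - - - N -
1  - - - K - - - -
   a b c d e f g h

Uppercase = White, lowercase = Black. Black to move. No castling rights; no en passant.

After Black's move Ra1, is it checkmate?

yes

After Ra1: white king on d1; in check: yes, from the black rook on a1.
King squares — c1: attacked by Ra1; e1: attacked by Ra1; c2: attacked by Pd3; d2: attacked by Nc4; e2: attacked by Pd3.
White has no legal moves → checkmate.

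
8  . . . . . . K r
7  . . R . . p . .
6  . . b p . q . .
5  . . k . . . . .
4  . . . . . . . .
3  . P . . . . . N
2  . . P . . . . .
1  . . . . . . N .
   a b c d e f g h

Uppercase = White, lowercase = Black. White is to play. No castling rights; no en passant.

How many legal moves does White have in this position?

0

White to move; king on g8.
In check: yes, from the black rook on h8.
Legal moves: none.
Count: 0.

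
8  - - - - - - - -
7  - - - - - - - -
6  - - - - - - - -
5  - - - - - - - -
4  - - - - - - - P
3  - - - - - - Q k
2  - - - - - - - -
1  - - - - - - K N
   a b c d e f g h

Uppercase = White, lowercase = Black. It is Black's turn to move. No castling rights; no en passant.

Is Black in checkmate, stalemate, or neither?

checkmate

Black to move; black king on h3.
In check: yes, from the white queen on g3.
King squares — g2: attacked by Kg1; h2: attacked by Kg1; g3: attacked by Nh1; g4: attacked by Qg3; h4: attacked by Qg3.
Legal moves for Black: none.
In check with no legal moves → checkmate.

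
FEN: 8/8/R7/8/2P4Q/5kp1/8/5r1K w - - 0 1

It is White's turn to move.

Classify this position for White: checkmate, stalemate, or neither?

checkmate

White to move; white king on h1.
In check: yes, from the black rook on f1.
King squares — g1: attacked by Rf1; g2: attacked by Kf3; h2: attacked by Pg3.
Legal moves for White: none.
In check with no legal moves → checkmate.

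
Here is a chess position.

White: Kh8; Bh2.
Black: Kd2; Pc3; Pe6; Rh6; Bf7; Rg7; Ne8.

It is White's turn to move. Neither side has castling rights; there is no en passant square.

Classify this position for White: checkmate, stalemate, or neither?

White to move; white king on h8.
In check: yes, from the black rook on h6.
King squares — g7: attacked by Ne8; h7: attacked by Rh6; g8: attacked by Bf7.
Legal moves for White: none.
In check with no legal moves → checkmate.

checkmate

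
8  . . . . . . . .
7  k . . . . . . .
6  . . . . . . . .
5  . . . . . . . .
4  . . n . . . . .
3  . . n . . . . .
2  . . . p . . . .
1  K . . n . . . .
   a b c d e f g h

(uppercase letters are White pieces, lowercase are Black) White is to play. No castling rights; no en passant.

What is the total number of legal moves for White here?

White to move; king on a1.
In check: no.
Legal moves: none.
Count: 0.

0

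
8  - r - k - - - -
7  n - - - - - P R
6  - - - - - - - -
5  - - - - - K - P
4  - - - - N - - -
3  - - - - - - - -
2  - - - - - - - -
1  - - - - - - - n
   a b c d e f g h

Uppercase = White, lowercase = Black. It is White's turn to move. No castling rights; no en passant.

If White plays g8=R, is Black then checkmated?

After g8=R: black king on d8; in check: yes, from the white rook on g8.
King squares — c7: attacked by Rh7; d7: attacked by Rh7; e7: attacked by Rh7; c8: attacked by Rg8; e8: attacked by Rg8.
Black has no legal moves → checkmate.

yes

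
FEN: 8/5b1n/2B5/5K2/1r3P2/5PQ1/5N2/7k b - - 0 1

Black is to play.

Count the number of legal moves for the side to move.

0

Black to move; king on h1.
In check: yes, from the white knight on f2.
Legal moves: none.
Count: 0.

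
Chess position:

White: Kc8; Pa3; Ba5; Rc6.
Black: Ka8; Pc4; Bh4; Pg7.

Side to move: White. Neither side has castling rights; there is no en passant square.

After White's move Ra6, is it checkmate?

yes

After Ra6: black king on a8; in check: yes, from the white rook on a6.
King squares — a7: attacked by Ra6; b7: attacked by Kc8; b8: attacked by Kc8.
Black has no legal moves → checkmate.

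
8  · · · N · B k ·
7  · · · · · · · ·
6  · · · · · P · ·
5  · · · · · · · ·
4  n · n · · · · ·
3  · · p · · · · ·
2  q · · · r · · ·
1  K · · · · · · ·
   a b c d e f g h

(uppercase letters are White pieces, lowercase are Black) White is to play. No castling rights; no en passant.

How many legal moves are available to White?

White to move; king on a1.
In check: yes, from the black queen on a2.
Legal moves: none.
Count: 0.

0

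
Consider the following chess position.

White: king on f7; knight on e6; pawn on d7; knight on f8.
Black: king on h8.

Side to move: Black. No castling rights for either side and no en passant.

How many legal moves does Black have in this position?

Black to move; king on h8.
In check: no.
Legal moves: none.
Count: 0.

0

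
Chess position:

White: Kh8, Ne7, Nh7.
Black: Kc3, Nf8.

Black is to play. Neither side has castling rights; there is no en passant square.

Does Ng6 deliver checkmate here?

no

After Ng6: white king on h8; in check: yes, from the black knight on g6.
White has 3 legal replies: Kg8, Kg7, Nxg6.
In check but a legal move exists → not checkmate.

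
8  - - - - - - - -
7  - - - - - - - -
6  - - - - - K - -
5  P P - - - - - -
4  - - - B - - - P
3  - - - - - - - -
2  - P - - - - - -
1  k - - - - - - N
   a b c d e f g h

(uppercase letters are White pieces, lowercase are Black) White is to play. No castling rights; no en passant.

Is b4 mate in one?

After b4: black king on a1; in check: yes, from the white bishop on d4.
Black has 2 legal replies: Ka2, Kb1.
In check but a legal move exists → not checkmate.

no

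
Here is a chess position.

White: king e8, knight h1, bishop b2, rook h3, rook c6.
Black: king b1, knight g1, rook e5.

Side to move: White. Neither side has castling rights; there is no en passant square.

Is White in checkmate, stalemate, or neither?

neither

White to move; white king on e8.
In check: yes, from the black rook on e5.
Legal moves for White: Kf8, Kd8, Kf7, Kd7, Re6, Bxe5.
White is in check but has 6 legal moves → neither.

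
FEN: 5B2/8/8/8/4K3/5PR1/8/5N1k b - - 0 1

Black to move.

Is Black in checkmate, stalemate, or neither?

stalemate

Black to move; black king on h1.
In check: no.
King squares — g1: attacked by Rg3; g2: attacked by Rg3; h2: attacked by Nf1.
Legal moves for Black: none.
Not in check and no legal moves → stalemate.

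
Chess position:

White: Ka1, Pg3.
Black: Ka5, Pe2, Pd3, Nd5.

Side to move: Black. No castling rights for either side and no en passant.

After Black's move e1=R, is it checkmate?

no

After e1=R: white king on a1; in check: yes, from the black rook on e1.
White has 2 legal replies: Kb2, Ka2.
In check but a legal move exists → not checkmate.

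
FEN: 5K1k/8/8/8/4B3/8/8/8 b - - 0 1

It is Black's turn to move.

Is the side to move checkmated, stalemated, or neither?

stalemate

Black to move; black king on h8.
In check: no.
King squares — g7: attacked by Kf8; h7: attacked by Be4; g8: attacked by Kf8.
Legal moves for Black: none.
Not in check and no legal moves → stalemate.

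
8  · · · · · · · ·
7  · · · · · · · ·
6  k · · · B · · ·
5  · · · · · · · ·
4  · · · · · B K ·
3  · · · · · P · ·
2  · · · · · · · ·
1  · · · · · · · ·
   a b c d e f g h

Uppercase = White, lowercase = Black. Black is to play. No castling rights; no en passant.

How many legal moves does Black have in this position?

Black to move; king on a6.
In check: no.
Legal moves: Kb7, Ka7, Kb6, Kb5, Ka5.
Count: 5.

5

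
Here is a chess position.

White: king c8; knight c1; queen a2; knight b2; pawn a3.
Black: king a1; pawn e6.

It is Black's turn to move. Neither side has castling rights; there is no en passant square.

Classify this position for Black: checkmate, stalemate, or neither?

Black to move; black king on a1.
In check: yes, from the white queen on a2.
King squares — b1: attacked by Qa2; a2: attacked by Nc1; b2: attacked by Qa2.
Legal moves for Black: none.
In check with no legal moves → checkmate.

checkmate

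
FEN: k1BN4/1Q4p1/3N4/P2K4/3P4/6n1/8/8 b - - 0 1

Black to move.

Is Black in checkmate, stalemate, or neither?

checkmate

Black to move; black king on a8.
In check: yes, from the white queen on b7.
King squares — a7: attacked by Qb7; b7: attacked by Nd6; b8: attacked by Qb7.
Legal moves for Black: none.
In check with no legal moves → checkmate.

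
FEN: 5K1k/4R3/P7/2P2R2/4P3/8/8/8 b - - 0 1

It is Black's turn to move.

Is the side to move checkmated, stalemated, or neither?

Black to move; black king on h8.
In check: no.
King squares — g7: attacked by Re7; h7: attacked by Re7; g8: attacked by Kf8.
Legal moves for Black: none.
Not in check and no legal moves → stalemate.

stalemate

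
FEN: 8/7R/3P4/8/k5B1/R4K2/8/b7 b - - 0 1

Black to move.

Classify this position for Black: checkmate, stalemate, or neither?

neither

Black to move; black king on a4.
In check: yes, from the white rook on a3.
King squares — a3: available; b3: attacked by Ra3; b4: available; a5: attacked by Ra3; b5: available.
Legal moves for Black: Kb5, Kb4, Kxa3.
Black is in check but has 3 legal moves → neither.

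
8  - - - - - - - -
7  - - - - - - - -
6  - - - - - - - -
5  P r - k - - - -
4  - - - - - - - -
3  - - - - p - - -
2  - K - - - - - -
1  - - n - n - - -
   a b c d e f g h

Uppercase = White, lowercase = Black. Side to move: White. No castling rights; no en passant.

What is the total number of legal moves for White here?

4

White to move; king on b2.
In check: yes, from the black rook on b5.
Legal moves: Kc3, Ka3, Kxc1, Ka1.
Count: 4.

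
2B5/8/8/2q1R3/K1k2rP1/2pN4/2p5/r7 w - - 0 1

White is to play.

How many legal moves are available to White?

White to move; king on a4.
In check: yes, from the black rook on a1.
Legal moves: none.
Count: 0.

0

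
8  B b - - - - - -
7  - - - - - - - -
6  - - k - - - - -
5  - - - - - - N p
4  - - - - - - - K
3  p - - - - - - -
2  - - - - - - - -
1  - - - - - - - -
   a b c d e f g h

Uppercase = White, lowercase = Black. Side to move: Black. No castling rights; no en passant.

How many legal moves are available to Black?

Black to move; king on c6.
In check: yes, from the white bishop on a8.
Legal moves: Kd7, Kc7, Kd6, Kb6, Kc5, Kb5.
Count: 6.

6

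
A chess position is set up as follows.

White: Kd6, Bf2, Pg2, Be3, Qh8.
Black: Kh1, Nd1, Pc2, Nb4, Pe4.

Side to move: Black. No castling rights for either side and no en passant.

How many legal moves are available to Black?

Black to move; king on h1.
In check: yes, from the white queen on h8.
Legal moves: Kxg2.
Count: 1.

1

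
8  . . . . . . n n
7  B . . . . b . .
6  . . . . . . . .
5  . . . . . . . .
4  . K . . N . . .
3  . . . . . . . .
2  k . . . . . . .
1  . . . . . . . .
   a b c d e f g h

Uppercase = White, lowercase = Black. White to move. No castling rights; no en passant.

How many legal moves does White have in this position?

20

White to move; king on b4.
In check: no.
Legal moves: Bb8, Bb6, Bc5, Bd4, Be3, Bf2, Bg1, Nf6, Nd6, Ng5, Nc5, Ng3, Nc3+, Nf2, Nd2, Kc5, Kb5, Ka5, Ka4, Kc3.
Count: 20.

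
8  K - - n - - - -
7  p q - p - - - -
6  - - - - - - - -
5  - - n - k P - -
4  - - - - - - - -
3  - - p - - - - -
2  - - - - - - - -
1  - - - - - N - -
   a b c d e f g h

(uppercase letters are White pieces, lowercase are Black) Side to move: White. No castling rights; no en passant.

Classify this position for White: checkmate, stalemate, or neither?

White to move; white king on a8.
In check: yes, from the black queen on b7.
King squares — a7: attacked by Qb7; b7: attacked by Nc5; b8: attacked by Qb7.
Legal moves for White: none.
In check with no legal moves → checkmate.

checkmate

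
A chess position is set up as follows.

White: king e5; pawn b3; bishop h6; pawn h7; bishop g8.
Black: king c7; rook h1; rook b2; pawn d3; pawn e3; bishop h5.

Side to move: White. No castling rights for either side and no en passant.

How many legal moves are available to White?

21

White to move; king on e5.
In check: no.
Legal moves: Bf7, Be6, Bd5, Bc4, Bf8, Bg7, Bg5, Bf4, Bxe3, Kf6, Ke6, Kf5, Kd5, Kf4, Ke4, Kd4, h8=Q, h8=R, h8=B, h8=N, b4.
Count: 21.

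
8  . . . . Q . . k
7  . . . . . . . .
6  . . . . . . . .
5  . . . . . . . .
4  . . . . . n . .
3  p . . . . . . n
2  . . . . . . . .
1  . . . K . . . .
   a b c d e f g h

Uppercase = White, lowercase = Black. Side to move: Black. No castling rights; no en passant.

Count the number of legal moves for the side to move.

Black to move; king on h8.
In check: yes, from the white queen on e8.
Legal moves: Kh7, Kg7.
Count: 2.

2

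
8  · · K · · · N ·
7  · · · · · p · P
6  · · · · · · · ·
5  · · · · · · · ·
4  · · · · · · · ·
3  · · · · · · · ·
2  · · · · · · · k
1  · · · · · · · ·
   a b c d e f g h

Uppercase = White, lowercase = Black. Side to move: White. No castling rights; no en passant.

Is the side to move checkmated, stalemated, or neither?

neither

White to move; white king on c8.
In check: no.
Legal moves for White: Ne7, Nh6, Nf6, Kd8, Kb8, Kd7, Kc7, Kb7, h8=Q+, h8=R+, h8=B, h8=N.
White has 12 legal moves and is not in check → neither.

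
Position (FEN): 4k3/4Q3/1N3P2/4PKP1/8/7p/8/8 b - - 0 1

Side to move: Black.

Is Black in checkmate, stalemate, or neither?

Black to move; black king on e8.
In check: yes, from the white queen on e7.
King squares — d7: attacked by Nb6; e7: attacked by Pf6; f7: attacked by Qe7; d8: attacked by Qe7; f8: attacked by Qe7.
Legal moves for Black: none.
In check with no legal moves → checkmate.

checkmate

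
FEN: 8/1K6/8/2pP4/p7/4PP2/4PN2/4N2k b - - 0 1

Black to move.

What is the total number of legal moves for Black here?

2

Black to move; king on h1.
In check: yes, from the white knight on f2.
Legal moves: Kh2, Kg1.
Count: 2.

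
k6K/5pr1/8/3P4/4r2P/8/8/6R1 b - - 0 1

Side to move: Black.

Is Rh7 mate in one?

After Rh7: white king on h8; in check: yes, from the black rook on h7.
White has 2 legal replies: Kg8, Kxh7.
In check but a legal move exists → not checkmate.

no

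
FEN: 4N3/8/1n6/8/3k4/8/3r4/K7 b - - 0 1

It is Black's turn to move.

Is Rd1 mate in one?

no

After Rd1: white king on a1; in check: yes, from the black rook on d1.
White has 2 legal replies: Kb2, Ka2.
In check but a legal move exists → not checkmate.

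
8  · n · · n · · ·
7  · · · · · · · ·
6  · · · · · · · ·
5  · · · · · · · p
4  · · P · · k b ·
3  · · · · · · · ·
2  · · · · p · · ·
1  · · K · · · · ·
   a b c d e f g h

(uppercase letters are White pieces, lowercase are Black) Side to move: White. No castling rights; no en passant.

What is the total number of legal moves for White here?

White to move; king on c1.
In check: no.
Legal moves: Kd2, Kc2, Kb2, Kb1, c5.
Count: 5.

5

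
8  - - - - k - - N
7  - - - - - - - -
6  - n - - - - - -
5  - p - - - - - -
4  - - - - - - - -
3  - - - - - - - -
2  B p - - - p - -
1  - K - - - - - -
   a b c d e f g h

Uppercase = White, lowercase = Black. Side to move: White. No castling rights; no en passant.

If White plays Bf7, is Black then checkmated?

After Bf7: black king on e8; in check: yes, from the white bishop on f7.
Black has 4 legal replies: Kf8, Kd8, Ke7, Kd7.
In check but a legal move exists → not checkmate.

no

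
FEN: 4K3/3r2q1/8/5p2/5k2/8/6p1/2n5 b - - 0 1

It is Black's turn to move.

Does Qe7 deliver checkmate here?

yes

After Qe7: white king on e8; in check: yes, from the black queen on e7.
King squares — d7: attacked by Qe7; e7: attacked by Rd7; f7: attacked by Qe7; d8: attacked by Rd7; f8: attacked by Qe7.
White has no legal moves → checkmate.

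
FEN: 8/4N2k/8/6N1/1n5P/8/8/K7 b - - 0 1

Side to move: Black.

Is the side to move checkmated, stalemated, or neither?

Black to move; black king on h7.
In check: yes, from the white knight on g5.
Legal moves for Black: Kh8, Kg7, Kh6.
Black is in check but has 3 legal moves → neither.

neither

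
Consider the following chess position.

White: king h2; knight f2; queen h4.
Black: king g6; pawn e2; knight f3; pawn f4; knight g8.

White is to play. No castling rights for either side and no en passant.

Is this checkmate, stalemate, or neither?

neither

White to move; white king on h2.
In check: yes, from the black knight on f3.
Legal moves for White: Kh3, Kg2, Kh1.
White is in check but has 3 legal moves → neither.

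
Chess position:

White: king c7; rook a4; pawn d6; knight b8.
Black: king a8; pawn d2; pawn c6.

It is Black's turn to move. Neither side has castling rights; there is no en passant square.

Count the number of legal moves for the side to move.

0

Black to move; king on a8.
In check: yes, from the white rook on a4.
Legal moves: none.
Count: 0.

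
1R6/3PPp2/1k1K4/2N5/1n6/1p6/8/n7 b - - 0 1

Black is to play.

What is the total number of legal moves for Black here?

Black to move; king on b6.
In check: yes, from the white rook on b8.
Legal moves: Ka7, Ka5.
Count: 2.

2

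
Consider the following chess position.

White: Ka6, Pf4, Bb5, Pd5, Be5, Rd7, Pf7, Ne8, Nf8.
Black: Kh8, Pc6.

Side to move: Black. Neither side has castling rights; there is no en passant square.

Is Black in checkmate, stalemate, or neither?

checkmate

Black to move; black king on h8.
In check: yes, from the white bishop on e5.
King squares — g7: attacked by Be5; h7: attacked by Nf8; g8: attacked by Pf7.
Legal moves for Black: none.
In check with no legal moves → checkmate.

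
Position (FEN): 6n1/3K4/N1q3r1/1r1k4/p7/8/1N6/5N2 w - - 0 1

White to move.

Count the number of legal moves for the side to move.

White to move; king on d7.
In check: yes, from the black queen on c6.
Legal moves: Kd8.
Count: 1.

1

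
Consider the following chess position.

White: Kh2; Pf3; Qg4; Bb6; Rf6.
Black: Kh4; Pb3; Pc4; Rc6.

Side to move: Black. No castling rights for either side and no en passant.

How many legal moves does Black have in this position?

0

Black to move; king on h4.
In check: yes, from the white queen on g4.
Legal moves: none.
Count: 0.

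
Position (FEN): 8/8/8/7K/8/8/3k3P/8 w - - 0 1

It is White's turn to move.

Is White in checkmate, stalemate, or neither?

White to move; white king on h5.
In check: no.
Legal moves for White: Kh6, Kg6, Kg5, Kh4, Kg4, h3, h4.
White has 7 legal moves and is not in check → neither.

neither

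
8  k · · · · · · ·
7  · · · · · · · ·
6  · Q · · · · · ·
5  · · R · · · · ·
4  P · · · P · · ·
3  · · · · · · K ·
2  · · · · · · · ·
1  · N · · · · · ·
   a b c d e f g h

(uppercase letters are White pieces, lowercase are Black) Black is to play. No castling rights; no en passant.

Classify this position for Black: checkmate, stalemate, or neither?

Black to move; black king on a8.
In check: no.
King squares — a7: attacked by Qb6; b7: attacked by Qb6; b8: attacked by Qb6.
Legal moves for Black: none.
Not in check and no legal moves → stalemate.

stalemate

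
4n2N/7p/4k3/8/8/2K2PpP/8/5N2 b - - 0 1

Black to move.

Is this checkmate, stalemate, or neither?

Black to move; black king on e6.
In check: no.
Legal moves for Black: Ng7, Nc7, Nf6, Nd6, Ke7, Kd7, Kf6, Kd6, Kf5, Ke5, Kd5, h6, g2, h5.
Black has 14 legal moves and is not in check → neither.

neither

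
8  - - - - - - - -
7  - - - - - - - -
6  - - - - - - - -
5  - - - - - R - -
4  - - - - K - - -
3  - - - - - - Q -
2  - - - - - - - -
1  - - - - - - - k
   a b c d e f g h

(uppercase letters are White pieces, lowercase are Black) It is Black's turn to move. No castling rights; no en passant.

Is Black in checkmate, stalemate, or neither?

Black to move; black king on h1.
In check: no.
King squares — g1: attacked by Qg3; g2: attacked by Qg3; h2: attacked by Qg3.
Legal moves for Black: none.
Not in check and no legal moves → stalemate.

stalemate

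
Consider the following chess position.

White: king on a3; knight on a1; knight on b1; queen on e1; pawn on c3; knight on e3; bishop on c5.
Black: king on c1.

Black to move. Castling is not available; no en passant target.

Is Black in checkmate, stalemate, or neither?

Black to move; black king on c1.
In check: yes, from the white queen on e1.
King squares — b1: attacked by Qe1; d1: attacked by Qe1; b2: attacked by Ka3; c2: attacked by Na1; d2: attacked by Nb1.
Legal moves for Black: none.
In check with no legal moves → checkmate.

checkmate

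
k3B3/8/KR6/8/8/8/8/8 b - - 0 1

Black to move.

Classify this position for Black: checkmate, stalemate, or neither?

Black to move; black king on a8.
In check: no.
King squares — a7: attacked by Ka6; b7: attacked by Ka6; b8: attacked by Rb6.
Legal moves for Black: none.
Not in check and no legal moves → stalemate.

stalemate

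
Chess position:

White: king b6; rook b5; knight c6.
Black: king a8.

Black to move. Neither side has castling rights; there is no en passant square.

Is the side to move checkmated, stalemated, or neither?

stalemate

Black to move; black king on a8.
In check: no.
King squares — a7: attacked by Kb6; b7: attacked by Kb6; b8: attacked by Nc6.
Legal moves for Black: none.
Not in check and no legal moves → stalemate.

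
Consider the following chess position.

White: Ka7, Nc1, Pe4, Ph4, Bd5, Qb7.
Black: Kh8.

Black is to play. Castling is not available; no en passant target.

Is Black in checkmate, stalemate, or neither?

stalemate

Black to move; black king on h8.
In check: no.
King squares — g7: attacked by Qb7; h7: attacked by Qb7; g8: attacked by Bd5.
Legal moves for Black: none.
Not in check and no legal moves → stalemate.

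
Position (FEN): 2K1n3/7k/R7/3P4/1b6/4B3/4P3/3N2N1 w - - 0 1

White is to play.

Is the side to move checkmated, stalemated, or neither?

White to move; white king on c8.
In check: no.
Legal moves for White include: Kd8, Kb8, Kd7, Kb7, Ra8, Ra7+, Rh6+, Rg6, Rf6, Re6, Rd6, Rc6, Rb6, Ra5, Ra4, Ra3, Ra2, Ra1, ... (list truncated; more exist).
White has legal moves and is not in check → neither.

neither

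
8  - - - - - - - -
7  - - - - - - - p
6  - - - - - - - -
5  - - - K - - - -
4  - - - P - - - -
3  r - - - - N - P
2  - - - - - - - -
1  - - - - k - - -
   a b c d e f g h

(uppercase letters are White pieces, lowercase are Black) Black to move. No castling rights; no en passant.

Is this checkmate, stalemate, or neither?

Black to move; black king on e1.
In check: yes, from the white knight on f3.
King squares — d1: available; f1: available; d2: attacked by Nf3; e2: available; f2: available.
Legal moves for Black: Kf2, Ke2, Kf1, Kd1, Rxf3.
Black is in check but has 5 legal moves → neither.

neither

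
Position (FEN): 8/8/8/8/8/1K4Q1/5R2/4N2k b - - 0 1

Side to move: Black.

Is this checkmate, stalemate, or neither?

Black to move; black king on h1.
In check: no.
King squares — g1: attacked by Qg3; g2: attacked by Ne1; h2: attacked by Rf2.
Legal moves for Black: none.
Not in check and no legal moves → stalemate.

stalemate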